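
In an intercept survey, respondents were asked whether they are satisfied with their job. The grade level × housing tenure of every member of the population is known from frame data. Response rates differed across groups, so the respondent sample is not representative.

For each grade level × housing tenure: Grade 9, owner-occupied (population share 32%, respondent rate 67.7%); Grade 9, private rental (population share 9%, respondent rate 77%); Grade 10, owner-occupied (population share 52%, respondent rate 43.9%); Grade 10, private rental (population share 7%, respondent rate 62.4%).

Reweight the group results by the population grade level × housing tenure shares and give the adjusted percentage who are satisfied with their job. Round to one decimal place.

Post-stratification weights by population share, not respondent share:
  Grade 9, owner-occupied: 0.32 × 67.7 = 21.664
  Grade 9, private rental: 0.09 × 77 = 6.93
  Grade 10, owner-occupied: 0.52 × 43.9 = 22.828
  Grade 10, private rental: 0.07 × 62.4 = 4.368
Post-stratified estimate = 55.79 → 55.8%.

55.8%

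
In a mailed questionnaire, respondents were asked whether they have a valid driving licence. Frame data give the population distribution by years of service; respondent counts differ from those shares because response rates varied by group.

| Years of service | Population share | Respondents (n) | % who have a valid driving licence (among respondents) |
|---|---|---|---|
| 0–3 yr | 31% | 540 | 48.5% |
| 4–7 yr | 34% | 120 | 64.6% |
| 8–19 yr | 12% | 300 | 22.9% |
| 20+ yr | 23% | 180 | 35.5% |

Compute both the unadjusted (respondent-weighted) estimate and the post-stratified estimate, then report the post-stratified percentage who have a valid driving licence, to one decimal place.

Naive respondent-only estimate (weights = respondent counts):
  (540/1140)×48.5 + (120/1140)×64.6 + (300/1140)×22.9 + (180/1140)×35.5 = 41.4053%
Reweighting by population years of service shares:
  0.31×48.5 + 0.34×64.6 + 0.12×22.9 + 0.23×35.5 = 47.912%

47.9%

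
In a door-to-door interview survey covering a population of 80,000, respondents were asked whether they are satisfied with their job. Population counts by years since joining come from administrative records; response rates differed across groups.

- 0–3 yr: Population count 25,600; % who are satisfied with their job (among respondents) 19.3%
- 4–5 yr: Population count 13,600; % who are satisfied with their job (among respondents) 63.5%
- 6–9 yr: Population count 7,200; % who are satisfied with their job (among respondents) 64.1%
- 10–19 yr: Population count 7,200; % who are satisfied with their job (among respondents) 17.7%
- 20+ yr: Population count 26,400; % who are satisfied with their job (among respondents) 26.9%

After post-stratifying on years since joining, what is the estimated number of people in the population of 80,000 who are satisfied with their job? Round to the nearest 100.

Estimated count per cell = population count × respondent percentage:
  0–3 yr: 25,600 × 19.3% = 4940.8
  4–5 yr: 13,600 × 63.5% = 8636
  6–9 yr: 7,200 × 64.1% = 4615.2
  10–19 yr: 7,200 × 17.7% = 1274.4
  20+ yr: 26,400 × 26.9% = 7101.6
Estimated total = 26,568 → 26,600.

26,600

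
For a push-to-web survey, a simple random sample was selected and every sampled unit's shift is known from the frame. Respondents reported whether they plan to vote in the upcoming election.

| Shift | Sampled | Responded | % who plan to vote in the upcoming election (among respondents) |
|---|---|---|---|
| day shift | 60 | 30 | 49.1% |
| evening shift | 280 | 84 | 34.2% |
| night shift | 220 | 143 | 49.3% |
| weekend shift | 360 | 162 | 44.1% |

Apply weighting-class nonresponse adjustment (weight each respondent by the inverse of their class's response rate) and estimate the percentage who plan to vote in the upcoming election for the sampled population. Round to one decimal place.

Class response rates: day shift 30/60 = 50%, evening shift 84/280 = 30%, night shift 143/220 = 65%, weekend shift 162/360 = 45%.
Weighting each respondent by the inverse class response rate inflates each class back to its sampled size, so the class weight is n_sampled:
  day shift: 60 × 49.1 = 2946
  evening shift: 280 × 34.2 = 9576
  night shift: 220 × 49.3 = 10,846
  weekend shift: 360 × 44.1 = 15,876
Adjusted estimate = 39,244 / 920 = 42.6565 → 42.7%.

42.7%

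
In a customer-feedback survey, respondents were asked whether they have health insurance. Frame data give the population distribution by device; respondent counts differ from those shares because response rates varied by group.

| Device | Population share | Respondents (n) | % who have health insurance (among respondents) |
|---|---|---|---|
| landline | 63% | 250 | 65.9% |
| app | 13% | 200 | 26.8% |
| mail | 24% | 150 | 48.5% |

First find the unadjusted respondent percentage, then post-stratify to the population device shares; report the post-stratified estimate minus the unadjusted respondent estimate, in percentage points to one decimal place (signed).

+8.1 percentage points

Naive respondent-only estimate (weights = respondent counts):
  (250/600)×65.9 + (200/600)×26.8 + (150/600)×48.5 = 48.5167%
Reweighting by population device shares:
  0.63×65.9 + 0.13×26.8 + 0.24×48.5 = 56.641%
Difference = 56.641 − 48.5167 = 8.1243 pp.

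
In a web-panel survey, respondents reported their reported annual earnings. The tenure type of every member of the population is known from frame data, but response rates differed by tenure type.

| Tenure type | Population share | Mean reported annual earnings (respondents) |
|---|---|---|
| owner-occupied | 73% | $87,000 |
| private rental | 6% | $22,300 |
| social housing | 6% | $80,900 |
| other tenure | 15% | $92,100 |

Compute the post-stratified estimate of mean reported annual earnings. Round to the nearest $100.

$83,500

Each cell contributes population-share × respondent value:
  owner-occupied: 0.73 × 87,000 = 63,510
  private rental: 0.06 × 22,300 = 1338
  social housing: 0.06 × 80,900 = 4854
  other tenure: 0.15 × 92,100 = 13,815
Post-stratified estimate = 83,517 → $83,500.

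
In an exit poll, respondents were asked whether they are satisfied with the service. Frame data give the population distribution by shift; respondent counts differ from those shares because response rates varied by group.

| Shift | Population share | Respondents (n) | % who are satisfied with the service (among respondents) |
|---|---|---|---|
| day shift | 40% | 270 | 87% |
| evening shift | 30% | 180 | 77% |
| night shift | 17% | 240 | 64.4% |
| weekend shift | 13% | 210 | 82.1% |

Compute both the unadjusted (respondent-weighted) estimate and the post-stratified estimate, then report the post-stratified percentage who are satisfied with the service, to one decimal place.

79.5%

Without adjustment, the pooled respondent share is:
  (270/900)×87 + (180/900)×77 + (240/900)×64.4 + (210/900)×82.1 = 77.83%
Post-stratifying to population shares instead:
  0.4×87 + 0.3×77 + 0.17×64.4 + 0.13×82.1 = 79.521%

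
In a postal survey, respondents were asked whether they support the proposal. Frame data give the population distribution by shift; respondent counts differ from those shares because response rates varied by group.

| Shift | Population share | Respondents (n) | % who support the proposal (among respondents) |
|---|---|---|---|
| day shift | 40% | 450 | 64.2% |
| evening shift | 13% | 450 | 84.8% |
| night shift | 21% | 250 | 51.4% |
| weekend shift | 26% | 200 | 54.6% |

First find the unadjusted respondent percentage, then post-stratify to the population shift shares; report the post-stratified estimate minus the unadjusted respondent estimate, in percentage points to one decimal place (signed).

-5.6 percentage points

Without adjustment, the pooled respondent share is:
  (450/1350)×64.2 + (450/1350)×84.8 + (250/1350)×51.4 + (200/1350)×54.6 = 67.2741%
Post-stratifying to population shares instead:
  0.4×64.2 + 0.13×84.8 + 0.21×51.4 + 0.26×54.6 = 61.694%
Difference = 61.694 − 67.2741 = -5.5801 pp.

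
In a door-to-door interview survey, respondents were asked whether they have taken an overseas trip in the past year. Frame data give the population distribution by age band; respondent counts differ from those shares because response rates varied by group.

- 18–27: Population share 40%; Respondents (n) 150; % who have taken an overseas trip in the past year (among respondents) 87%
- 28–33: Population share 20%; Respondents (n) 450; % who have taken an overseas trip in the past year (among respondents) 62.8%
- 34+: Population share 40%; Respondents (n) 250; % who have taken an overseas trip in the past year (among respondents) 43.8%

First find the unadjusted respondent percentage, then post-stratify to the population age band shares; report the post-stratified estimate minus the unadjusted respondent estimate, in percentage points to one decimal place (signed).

Unadjusted (pooled respondent) estimate weights by respondent counts:
  (150/850)×87 + (450/850)×62.8 + (250/850)×43.8 = 61.4824%
Post-stratifying to population shares instead:
  0.4×87 + 0.2×62.8 + 0.4×43.8 = 64.88%
Difference = 64.88 − 61.4824 = 3.3976 pp.

+3.4 percentage points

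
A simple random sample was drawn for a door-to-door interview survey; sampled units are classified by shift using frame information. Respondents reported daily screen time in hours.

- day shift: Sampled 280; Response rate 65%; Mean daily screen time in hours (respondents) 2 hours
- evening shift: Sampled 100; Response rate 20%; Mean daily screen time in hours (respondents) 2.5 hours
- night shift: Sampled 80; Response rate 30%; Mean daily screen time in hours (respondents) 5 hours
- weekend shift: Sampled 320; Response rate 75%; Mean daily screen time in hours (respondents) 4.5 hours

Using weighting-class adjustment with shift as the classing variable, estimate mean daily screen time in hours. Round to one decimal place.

Each respondent's weight = sampled/responded in their class; summing within a class gives n_sampled, so:
  day shift: 280 × 2 = 560
  evening shift: 100 × 2.5 = 250
  night shift: 80 × 5 = 400
  weekend shift: 320 × 4.5 = 1440
Adjusted estimate = 2650 / 780 = 3.39744 → 3.4.

3.4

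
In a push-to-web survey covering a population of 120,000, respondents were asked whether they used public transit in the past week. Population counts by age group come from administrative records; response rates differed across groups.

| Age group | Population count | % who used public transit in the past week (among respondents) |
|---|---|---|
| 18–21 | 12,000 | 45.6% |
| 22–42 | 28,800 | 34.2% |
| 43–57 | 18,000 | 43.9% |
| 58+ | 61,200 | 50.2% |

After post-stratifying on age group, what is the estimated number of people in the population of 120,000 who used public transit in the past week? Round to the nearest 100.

53,900

Each cell contributes its population count × the respondent rate:
  18–21: 12,000 × 45.6% = 5472
  22–42: 28,800 × 34.2% = 9849.6
  43–57: 18,000 × 43.9% = 7902
  58+: 61,200 × 50.2% = 30722.4
Estimated total = 53,946 → 53,900.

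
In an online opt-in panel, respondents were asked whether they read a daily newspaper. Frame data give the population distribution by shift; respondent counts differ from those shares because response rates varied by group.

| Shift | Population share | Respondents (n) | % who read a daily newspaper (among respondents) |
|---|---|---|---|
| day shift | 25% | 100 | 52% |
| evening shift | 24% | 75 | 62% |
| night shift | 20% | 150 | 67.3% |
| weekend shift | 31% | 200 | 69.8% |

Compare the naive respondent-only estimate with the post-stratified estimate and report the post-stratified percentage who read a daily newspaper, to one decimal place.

Naive respondent-only estimate (weights = respondent counts):
  (100/525)×52 + (75/525)×62 + (150/525)×67.3 + (200/525)×69.8 = 64.581%
Reweighting by population shift shares:
  0.25×52 + 0.24×62 + 0.2×67.3 + 0.31×69.8 = 62.978%

63.0%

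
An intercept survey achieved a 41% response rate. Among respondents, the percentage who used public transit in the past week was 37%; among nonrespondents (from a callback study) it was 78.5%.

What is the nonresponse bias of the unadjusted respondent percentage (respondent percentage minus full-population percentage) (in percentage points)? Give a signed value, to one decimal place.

Nonresponse fraction = 1 − 0.41 = 0.59.
Bias = (nonresponse fraction) × (respondent percentage − nonrespondent percentage)
     = 0.59 × (37 − 78.5) = 0.59 × -41.5 = -24.485.

-24.5 percentage points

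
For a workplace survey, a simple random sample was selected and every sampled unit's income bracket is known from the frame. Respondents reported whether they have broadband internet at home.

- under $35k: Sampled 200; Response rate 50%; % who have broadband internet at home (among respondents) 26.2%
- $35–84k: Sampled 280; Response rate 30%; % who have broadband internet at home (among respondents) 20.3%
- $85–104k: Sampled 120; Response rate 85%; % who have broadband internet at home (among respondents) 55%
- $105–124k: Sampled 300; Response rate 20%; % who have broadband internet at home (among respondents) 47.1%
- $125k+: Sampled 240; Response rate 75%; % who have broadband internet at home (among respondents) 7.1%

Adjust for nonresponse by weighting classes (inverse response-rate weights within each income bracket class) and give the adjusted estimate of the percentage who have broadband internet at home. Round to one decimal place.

29.3%

Inverse-response-rate weighting restores each class to its sampled count, so class totals weight by n_sampled:
  under $35k: 200 × 26.2 = 5240
  $35–84k: 280 × 20.3 = 5684
  $85–104k: 120 × 55 = 6600
  $105–124k: 300 × 47.1 = 14,130
  $125k+: 240 × 7.1 = 1704
Adjusted estimate = 33,358 / 1,140 = 29.2614 → 29.3%.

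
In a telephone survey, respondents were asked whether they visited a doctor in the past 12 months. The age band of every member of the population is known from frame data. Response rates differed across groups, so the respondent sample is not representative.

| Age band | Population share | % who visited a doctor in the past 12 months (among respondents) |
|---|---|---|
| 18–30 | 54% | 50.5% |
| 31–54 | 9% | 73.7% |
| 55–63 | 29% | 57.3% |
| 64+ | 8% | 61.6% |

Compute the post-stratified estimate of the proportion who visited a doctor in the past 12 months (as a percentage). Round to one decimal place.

55.4%

Reweight to the known age band distribution:
  18–30: 0.54 × 50.5 = 27.27
  31–54: 0.09 × 73.7 = 6.633
  55–63: 0.29 × 57.3 = 16.617
  64+: 0.08 × 61.6 = 4.928
Post-stratified estimate = 55.448 → 55.4%.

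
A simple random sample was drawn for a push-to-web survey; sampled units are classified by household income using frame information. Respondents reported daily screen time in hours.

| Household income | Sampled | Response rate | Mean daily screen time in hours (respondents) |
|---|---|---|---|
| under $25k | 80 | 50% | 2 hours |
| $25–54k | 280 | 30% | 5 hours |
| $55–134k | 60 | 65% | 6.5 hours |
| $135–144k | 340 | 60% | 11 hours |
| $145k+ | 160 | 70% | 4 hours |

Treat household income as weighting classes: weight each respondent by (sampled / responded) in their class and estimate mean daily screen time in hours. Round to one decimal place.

6.9

Weighting each respondent by the inverse class response rate inflates each class back to its sampled size, so the class weight is n_sampled:
  under $25k: 80 × 2 = 160
  $25–54k: 280 × 5 = 1400
  $55–134k: 60 × 6.5 = 390
  $135–144k: 340 × 11 = 3740
  $145k+: 160 × 4 = 640
Adjusted estimate = 6330 / 920 = 6.88044 → 6.9.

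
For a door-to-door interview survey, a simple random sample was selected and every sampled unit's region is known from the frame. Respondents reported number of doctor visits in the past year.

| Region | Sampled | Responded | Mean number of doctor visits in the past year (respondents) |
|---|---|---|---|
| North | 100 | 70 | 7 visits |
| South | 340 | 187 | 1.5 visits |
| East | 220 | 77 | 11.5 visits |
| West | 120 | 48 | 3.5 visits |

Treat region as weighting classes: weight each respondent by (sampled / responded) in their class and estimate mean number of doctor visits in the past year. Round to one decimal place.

Response rates by class: North 70/100 = 70%, South 187/340 = 55%, East 77/220 = 35%, West 48/120 = 40%.
With weight = n_sampled/n_responded per class, the weighted class total is n_sampled:
  North: 100 × 7 = 700
  South: 340 × 1.5 = 510
  East: 220 × 11.5 = 2530
  West: 120 × 3.5 = 420
Adjusted estimate = 4160 / 780 = 5.33333 → 5.3.

5.3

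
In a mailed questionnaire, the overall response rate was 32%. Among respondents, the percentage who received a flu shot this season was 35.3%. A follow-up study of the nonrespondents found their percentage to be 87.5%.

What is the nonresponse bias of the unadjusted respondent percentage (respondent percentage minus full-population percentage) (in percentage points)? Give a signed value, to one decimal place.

Nonresponse fraction = 1 − 0.32 = 0.68.
Bias = (nonresponse fraction) × (respondent percentage − nonrespondent percentage)
     = 0.68 × (35.3 − 87.5) = 0.68 × -52.2 = -35.496.

-35.5 percentage points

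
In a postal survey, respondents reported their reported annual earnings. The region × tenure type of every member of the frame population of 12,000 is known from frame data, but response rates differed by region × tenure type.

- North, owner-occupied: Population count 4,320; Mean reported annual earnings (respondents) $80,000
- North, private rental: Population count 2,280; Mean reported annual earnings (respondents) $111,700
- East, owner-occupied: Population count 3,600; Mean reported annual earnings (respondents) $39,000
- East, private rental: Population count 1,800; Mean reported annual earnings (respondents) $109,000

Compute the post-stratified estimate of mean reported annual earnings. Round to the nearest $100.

Weight each group's respondent value by its population share:
  North, owner-occupied: (4,320/12,000) × 80,000 = 28,800
  North, private rental: (2,280/12,000) × 111,700 = 21,223
  East, owner-occupied: (3,600/12,000) × 39,000 = 11,700
  East, private rental: (1,800/12,000) × 109,000 = 16,350
Post-stratified estimate = 78,073 → $78,100.

$78,100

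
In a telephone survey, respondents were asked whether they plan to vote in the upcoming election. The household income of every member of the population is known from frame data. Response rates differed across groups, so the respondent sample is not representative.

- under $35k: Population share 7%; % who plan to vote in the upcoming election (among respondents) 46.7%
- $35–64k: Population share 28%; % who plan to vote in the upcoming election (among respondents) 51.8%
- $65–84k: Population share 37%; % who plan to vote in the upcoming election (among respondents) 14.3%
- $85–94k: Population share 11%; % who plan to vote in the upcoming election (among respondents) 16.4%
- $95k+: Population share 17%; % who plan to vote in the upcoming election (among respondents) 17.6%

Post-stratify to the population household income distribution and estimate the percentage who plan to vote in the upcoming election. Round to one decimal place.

Reweight to the known household income distribution:
  under $35k: 0.07 × 46.7 = 3.269
  $35–64k: 0.28 × 51.8 = 14.504
  $65–84k: 0.37 × 14.3 = 5.291
  $85–94k: 0.11 × 16.4 = 1.804
  $95k+: 0.17 × 17.6 = 2.992
Post-stratified estimate = 27.86 → 27.9%.

27.9%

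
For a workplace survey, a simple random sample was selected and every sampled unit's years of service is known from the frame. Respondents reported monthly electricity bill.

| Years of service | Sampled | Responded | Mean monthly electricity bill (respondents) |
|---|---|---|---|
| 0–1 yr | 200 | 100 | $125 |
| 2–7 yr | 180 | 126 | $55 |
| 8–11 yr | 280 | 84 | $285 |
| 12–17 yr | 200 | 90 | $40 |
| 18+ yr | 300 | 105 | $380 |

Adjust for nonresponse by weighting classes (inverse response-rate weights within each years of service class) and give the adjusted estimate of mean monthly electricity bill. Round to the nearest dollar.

$204

Class response rates: 0–1 yr 100/200 = 50%, 2–7 yr 126/180 = 70%, 8–11 yr 84/280 = 30%, 12–17 yr 90/200 = 45%, 18+ yr 105/300 = 35%.
Each respondent's weight = sampled/responded in their class; summing within a class gives n_sampled, so:
  0–1 yr: 200 × 125 = 25,000
  2–7 yr: 180 × 55 = 9900
  8–11 yr: 280 × 285 = 79,800
  12–17 yr: 200 × 40 = 8000
  18+ yr: 300 × 380 = 114,000
Adjusted estimate = 236,700 / 1,160 = 204.052 → $204.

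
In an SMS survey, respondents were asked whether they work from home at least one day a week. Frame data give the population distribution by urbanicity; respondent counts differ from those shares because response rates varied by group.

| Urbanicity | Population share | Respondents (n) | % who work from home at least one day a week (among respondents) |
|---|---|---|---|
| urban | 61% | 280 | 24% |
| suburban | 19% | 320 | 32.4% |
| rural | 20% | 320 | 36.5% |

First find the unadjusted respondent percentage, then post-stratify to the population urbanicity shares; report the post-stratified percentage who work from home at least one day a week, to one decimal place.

Unadjusted (pooled respondent) estimate weights by respondent counts:
  (280/920)×24 + (320/920)×32.4 + (320/920)×36.5 = 31.2696%
Reweighting by population urbanicity shares:
  0.61×24 + 0.19×32.4 + 0.2×36.5 = 28.096%

28.1%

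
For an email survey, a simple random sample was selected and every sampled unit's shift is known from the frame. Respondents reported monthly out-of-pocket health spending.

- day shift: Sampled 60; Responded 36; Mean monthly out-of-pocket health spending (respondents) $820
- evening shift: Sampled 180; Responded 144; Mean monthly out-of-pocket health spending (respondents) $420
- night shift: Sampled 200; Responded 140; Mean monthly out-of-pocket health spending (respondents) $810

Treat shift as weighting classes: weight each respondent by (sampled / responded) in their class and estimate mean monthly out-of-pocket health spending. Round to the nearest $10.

Class response rates: day shift 36/60 = 60%, evening shift 144/180 = 80%, night shift 140/200 = 70%.
Inverse-response-rate weighting restores each class to its sampled count, so class totals weight by n_sampled:
  day shift: 60 × 820 = 49,200
  evening shift: 180 × 420 = 75,600
  night shift: 200 × 810 = 162,000
Adjusted estimate = 286,800 / 440 = 651.818 → $650.

$650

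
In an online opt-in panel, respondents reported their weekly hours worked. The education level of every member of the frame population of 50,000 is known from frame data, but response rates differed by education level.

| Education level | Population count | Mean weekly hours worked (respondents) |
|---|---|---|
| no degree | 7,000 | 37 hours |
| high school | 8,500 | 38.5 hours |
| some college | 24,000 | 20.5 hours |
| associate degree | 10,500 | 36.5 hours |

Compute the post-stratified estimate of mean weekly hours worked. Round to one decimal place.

29.2

Each cell contributes population-share × respondent value:
  no degree: (7,000/50,000) × 37 = 5.18
  high school: (8,500/50,000) × 38.5 = 6.545
  some college: (24,000/50,000) × 20.5 = 9.84
  associate degree: (10,500/50,000) × 36.5 = 7.665
Post-stratified estimate = 29.23 → 29.2.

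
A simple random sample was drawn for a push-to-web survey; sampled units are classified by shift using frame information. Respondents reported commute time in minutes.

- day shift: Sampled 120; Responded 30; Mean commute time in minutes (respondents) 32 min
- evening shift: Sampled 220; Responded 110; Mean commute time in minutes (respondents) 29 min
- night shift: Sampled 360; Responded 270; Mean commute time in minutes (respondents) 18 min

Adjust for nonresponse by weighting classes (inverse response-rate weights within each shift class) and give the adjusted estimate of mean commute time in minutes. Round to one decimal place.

Response rates by class: day shift 30/120 = 25%, evening shift 110/220 = 50%, night shift 270/360 = 75%.
Weighting each respondent by the inverse class response rate inflates each class back to its sampled size, so the class weight is n_sampled:
  day shift: 120 × 32 = 3840
  evening shift: 220 × 29 = 6380
  night shift: 360 × 18 = 6480
Adjusted estimate = 16,700 / 700 = 23.8571 → 23.9.

23.9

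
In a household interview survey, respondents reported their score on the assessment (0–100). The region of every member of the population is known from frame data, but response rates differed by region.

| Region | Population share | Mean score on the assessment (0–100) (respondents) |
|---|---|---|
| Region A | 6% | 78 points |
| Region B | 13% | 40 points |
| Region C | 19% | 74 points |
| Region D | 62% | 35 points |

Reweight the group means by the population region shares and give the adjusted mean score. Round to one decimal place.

Post-stratification weights by population share, not respondent share:
  Region A: 0.06 × 78 = 4.68
  Region B: 0.13 × 40 = 5.2
  Region C: 0.19 × 74 = 14.06
  Region D: 0.62 × 35 = 21.7
Post-stratified estimate = 45.64 → 45.6.

45.6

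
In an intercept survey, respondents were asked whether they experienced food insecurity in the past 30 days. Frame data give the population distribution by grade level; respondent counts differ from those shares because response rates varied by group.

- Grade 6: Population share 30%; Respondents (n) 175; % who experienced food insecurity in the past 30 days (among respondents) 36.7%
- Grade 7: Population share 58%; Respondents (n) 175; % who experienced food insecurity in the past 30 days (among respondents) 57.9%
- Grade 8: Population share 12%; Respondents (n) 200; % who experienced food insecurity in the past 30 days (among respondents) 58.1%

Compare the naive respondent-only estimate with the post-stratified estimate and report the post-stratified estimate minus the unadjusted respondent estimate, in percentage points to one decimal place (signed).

+0.3 percentage points

Unadjusted (pooled respondent) estimate weights by respondent counts:
  (175/550)×36.7 + (175/550)×57.9 + (200/550)×58.1 = 51.2273%
Reweighting by population grade level shares:
  0.3×36.7 + 0.58×57.9 + 0.12×58.1 = 51.564%
Difference = 51.564 − 51.2273 = 0.3367 pp.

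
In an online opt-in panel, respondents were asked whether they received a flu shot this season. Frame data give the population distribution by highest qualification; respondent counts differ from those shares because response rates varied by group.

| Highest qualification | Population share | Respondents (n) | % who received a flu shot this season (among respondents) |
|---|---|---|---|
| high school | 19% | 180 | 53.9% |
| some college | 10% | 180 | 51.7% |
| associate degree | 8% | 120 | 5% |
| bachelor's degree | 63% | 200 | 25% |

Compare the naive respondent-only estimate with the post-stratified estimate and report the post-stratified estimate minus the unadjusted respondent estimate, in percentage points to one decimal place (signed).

Unadjusted (pooled respondent) estimate weights by respondent counts:
  (180/680)×53.9 + (180/680)×51.7 + (120/680)×5 + (200/680)×25 = 36.1882%
Post-stratified estimate weights by population shares:
  0.19×53.9 + 0.1×51.7 + 0.08×5 + 0.63×25 = 31.561%
Difference = 31.561 − 36.1882 = -4.6272 pp.

-4.6 percentage points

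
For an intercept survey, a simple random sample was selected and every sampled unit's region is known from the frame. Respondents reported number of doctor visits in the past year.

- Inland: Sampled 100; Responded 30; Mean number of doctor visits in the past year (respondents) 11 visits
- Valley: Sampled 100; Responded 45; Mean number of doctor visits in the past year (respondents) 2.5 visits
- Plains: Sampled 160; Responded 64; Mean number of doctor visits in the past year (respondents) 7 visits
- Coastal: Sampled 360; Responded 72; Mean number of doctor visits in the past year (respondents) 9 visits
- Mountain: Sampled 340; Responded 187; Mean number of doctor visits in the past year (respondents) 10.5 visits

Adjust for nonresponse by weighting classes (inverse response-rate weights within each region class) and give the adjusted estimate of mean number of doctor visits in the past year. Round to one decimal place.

Response rates by class: Inland 30/100 = 30%, Valley 45/100 = 45%, Plains 64/160 = 40%, Coastal 72/360 = 20%, Mountain 187/340 = 55%.
With weight = n_sampled/n_responded per class, the weighted class total is n_sampled:
  Inland: 100 × 11 = 1100
  Valley: 100 × 2.5 = 250
  Plains: 160 × 7 = 1120
  Coastal: 360 × 9 = 3240
  Mountain: 340 × 10.5 = 3570
Adjusted estimate = 9280 / 1,060 = 8.75472 → 8.8.

8.8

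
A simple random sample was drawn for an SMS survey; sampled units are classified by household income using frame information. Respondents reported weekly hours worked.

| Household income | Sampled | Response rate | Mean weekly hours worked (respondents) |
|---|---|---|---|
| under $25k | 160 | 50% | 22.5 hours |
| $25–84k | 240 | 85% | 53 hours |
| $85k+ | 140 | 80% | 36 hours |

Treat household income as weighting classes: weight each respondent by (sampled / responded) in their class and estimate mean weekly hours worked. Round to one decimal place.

Inverse-response-rate weighting restores each class to its sampled count, so class totals weight by n_sampled:
  under $25k: 160 × 22.5 = 3600
  $25–84k: 240 × 53 = 12,720
  $85k+: 140 × 36 = 5040
Adjusted estimate = 21,360 / 540 = 39.5556 → 39.6.

39.6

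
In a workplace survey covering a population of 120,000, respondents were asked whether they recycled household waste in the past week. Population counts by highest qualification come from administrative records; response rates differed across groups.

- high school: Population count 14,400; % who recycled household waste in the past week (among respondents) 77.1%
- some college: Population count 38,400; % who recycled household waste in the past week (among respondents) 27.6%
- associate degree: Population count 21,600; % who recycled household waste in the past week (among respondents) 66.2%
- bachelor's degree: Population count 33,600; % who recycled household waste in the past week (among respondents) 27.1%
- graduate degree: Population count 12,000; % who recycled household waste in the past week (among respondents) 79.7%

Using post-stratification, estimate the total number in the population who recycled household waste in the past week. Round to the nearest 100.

54,700

Each cell contributes its population count × the respondent rate:
  high school: 14,400 × 77.1% = 11102.4
  some college: 38,400 × 27.6% = 10598.4
  associate degree: 21,600 × 66.2% = 14299.2
  bachelor's degree: 33,600 × 27.1% = 9105.6
  graduate degree: 12,000 × 79.7% = 9564
Estimated total = 54669.6 → 54,700.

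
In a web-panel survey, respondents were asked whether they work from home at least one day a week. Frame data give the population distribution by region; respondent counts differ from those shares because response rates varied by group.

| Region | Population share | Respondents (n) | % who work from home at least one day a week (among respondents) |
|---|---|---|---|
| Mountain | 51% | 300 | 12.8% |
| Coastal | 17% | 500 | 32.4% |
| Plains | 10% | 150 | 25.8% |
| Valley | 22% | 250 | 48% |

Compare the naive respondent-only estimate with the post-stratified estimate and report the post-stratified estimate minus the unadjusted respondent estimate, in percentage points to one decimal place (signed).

-4.7 percentage points

Without adjustment, the pooled respondent share is:
  (300/1200)×12.8 + (500/1200)×32.4 + (150/1200)×25.8 + (250/1200)×48 = 29.925%
Post-stratifying to population shares instead:
  0.51×12.8 + 0.17×32.4 + 0.1×25.8 + 0.22×48 = 25.176%
Difference = 25.176 − 29.925 = -4.749 pp.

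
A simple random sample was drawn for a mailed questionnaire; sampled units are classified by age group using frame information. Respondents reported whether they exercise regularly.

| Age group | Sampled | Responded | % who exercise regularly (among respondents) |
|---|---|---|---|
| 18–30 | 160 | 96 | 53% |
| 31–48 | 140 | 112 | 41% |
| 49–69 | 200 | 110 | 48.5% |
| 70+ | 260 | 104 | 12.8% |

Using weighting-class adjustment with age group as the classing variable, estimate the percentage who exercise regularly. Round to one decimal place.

Response rates by class: 18–30 96/160 = 60%, 31–48 112/140 = 80%, 49–69 110/200 = 55%, 70+ 104/260 = 40%.
With weight = n_sampled/n_responded per class, the weighted class total is n_sampled:
  18–30: 160 × 53 = 8480
  31–48: 140 × 41 = 5740
  49–69: 200 × 48.5 = 9700
  70+: 260 × 12.8 = 3328
Adjusted estimate = 27,248 / 760 = 35.8526 → 35.9%.

35.9%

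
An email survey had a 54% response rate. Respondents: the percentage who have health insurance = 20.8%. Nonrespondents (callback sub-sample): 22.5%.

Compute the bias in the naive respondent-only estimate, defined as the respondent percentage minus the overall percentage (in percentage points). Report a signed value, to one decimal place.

Nonresponse fraction = 1 − 0.54 = 0.46.
Bias = (nonresponse fraction) × (respondent percentage − nonrespondent percentage)
     = 0.46 × (20.8 − 22.5) = 0.46 × -1.7 = -0.782.

-0.8 percentage points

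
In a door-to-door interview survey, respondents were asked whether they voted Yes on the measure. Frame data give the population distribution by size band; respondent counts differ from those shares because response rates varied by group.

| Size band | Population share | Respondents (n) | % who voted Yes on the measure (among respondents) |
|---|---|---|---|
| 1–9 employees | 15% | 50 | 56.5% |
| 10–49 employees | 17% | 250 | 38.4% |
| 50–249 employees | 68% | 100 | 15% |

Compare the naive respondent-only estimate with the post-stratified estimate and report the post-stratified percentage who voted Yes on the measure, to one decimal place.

25.2%

Without adjustment, the pooled respondent share is:
  (50/400)×56.5 + (250/400)×38.4 + (100/400)×15 = 34.8125%
Reweighting by population size band shares:
  0.15×56.5 + 0.17×38.4 + 0.68×15 = 25.203%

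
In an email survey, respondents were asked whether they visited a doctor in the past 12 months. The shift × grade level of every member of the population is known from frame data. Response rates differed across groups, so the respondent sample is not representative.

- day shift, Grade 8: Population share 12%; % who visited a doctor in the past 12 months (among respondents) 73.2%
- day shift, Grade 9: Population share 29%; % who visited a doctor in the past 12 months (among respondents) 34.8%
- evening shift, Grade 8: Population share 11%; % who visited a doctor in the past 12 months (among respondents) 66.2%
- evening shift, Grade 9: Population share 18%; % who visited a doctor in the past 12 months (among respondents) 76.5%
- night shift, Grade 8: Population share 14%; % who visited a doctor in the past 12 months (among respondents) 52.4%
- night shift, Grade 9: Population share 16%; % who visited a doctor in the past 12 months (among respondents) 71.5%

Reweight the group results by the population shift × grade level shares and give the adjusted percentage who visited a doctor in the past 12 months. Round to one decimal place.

58.7%

Weight each group's respondent value by its population share:
  day shift, Grade 8: 0.12 × 73.2 = 8.784
  day shift, Grade 9: 0.29 × 34.8 = 10.092
  evening shift, Grade 8: 0.11 × 66.2 = 7.282
  evening shift, Grade 9: 0.18 × 76.5 = 13.77
  night shift, Grade 8: 0.14 × 52.4 = 7.336
  night shift, Grade 9: 0.16 × 71.5 = 11.44
Post-stratified estimate = 58.704 → 58.7%.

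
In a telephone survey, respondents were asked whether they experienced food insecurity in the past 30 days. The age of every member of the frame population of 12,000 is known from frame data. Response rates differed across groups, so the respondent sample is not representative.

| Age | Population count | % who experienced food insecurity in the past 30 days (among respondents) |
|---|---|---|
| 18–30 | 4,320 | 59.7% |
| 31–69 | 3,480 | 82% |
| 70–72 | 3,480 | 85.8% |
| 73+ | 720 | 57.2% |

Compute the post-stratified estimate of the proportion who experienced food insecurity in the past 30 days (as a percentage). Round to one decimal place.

73.6%

Weight each group's respondent value by its population share:
  18–30: (4,320/12,000) × 59.7 = 21.492
  31–69: (3,480/12,000) × 82 = 23.78
  70–72: (3,480/12,000) × 85.8 = 24.882
  73+: (720/12,000) × 57.2 = 3.432
Post-stratified estimate = 73.586 → 73.6%.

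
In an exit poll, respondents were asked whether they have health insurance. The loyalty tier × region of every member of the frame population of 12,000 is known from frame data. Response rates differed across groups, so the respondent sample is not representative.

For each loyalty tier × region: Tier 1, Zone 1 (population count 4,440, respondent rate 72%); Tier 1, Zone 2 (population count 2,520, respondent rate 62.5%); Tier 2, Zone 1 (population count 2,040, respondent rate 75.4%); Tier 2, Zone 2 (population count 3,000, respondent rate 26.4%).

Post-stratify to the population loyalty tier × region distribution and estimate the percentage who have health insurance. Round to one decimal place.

Reweight to the known loyalty tier × region distribution:
  Tier 1, Zone 1: (4,440/12,000) × 72 = 26.64
  Tier 1, Zone 2: (2,520/12,000) × 62.5 = 13.125
  Tier 2, Zone 1: (2,040/12,000) × 75.4 = 12.818
  Tier 2, Zone 2: (3,000/12,000) × 26.4 = 6.6
Post-stratified estimate = 59.183 → 59.2%.

59.2%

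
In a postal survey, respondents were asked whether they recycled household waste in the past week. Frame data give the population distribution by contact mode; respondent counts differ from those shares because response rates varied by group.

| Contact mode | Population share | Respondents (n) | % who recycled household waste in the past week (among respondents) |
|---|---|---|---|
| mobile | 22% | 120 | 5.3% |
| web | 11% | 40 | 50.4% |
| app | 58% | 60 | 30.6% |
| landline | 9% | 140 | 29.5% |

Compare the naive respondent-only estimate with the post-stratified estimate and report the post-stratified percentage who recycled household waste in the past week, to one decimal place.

27.1%

Naive respondent-only estimate (weights = respondent counts):
  (120/360)×5.3 + (40/360)×50.4 + (60/360)×30.6 + (140/360)×29.5 = 23.9389%
Reweighting by population contact mode shares:
  0.22×5.3 + 0.11×50.4 + 0.58×30.6 + 0.09×29.5 = 27.113%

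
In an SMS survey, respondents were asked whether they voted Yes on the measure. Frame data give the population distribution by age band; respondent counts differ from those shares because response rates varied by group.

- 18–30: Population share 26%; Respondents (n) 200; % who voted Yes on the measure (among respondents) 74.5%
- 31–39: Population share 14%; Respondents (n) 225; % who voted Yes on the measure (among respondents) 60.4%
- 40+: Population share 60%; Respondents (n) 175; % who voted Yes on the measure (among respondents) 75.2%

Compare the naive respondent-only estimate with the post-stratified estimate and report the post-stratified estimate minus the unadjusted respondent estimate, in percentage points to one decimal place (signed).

+3.5 percentage points

Naive respondent-only estimate (weights = respondent counts):
  (200/600)×74.5 + (225/600)×60.4 + (175/600)×75.2 = 69.4167%
Post-stratifying to population shares instead:
  0.26×74.5 + 0.14×60.4 + 0.6×75.2 = 72.946%
Difference = 72.946 − 69.4167 = 3.5293 pp.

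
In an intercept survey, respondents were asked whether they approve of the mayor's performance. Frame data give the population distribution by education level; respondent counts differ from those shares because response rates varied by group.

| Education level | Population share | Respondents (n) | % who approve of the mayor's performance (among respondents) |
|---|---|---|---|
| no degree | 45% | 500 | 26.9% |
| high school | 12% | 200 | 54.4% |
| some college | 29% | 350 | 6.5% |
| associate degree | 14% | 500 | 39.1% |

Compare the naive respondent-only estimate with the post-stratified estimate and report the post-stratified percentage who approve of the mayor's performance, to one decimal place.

Without adjustment, the pooled respondent share is:
  (500/1550)×26.9 + (200/1550)×54.4 + (350/1550)×6.5 + (500/1550)×39.1 = 29.7774%
Post-stratifying to population shares instead:
  0.45×26.9 + 0.12×54.4 + 0.29×6.5 + 0.14×39.1 = 25.992%

26.0%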